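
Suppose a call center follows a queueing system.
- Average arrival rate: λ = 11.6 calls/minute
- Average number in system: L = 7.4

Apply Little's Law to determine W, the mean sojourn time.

Little's Law: L = λW, so W = L/λ
W = 7.4/11.6 = 0.6379 minutes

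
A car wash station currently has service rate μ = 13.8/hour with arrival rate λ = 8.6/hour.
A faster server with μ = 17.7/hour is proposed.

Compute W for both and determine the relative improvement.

System 1: ρ₁ = 8.6/13.8 = 0.6232, W₁ = 1/(13.8-8.6) = 0.19231
System 2: ρ₂ = 8.6/17.7 = 0.4859, W₂ = 1/(17.7-8.6) = 0.10989
Improvement: (W₁-W₂)/W₁ = (0.19231-0.10989)/0.19231 = 42.86%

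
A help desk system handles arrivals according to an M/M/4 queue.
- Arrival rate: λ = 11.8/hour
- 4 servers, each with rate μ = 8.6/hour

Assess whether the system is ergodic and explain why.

Stability requires ρ = λ/(cμ) < 1
ρ = 11.8/(4 × 8.6) = 11.8/34.40 = 0.3430
Since 0.3430 < 1, the system is STABLE.
The servers are busy 34.30% of the time.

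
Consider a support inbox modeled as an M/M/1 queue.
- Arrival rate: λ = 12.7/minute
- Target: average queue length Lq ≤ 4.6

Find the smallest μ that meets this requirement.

For M/M/1: Lq = λ²/(μ(μ-λ))
Need Lq ≤ 4.6, i.e. μ(μ-λ) ≥ λ²/4.6
μ² - 12.7μ - 161.29/4.6 ≥ 0  →  μ² - 12.7μ - 35.06304 ≥ 0
Quadratic formula (positive root): μ = [λ + √(λ² + 4×35.06304)]/2
Discriminant: 161.29 + 4×35.06304 = 301.5422, √301.5422 = 17.3650
μ ≥ (12.7 + 17.3650)/2 = 15.0325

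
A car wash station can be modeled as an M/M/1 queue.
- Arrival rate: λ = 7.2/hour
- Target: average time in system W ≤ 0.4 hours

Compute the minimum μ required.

For M/M/1: W = 1/(μ-λ)
Need W ≤ 0.4, so 1/(μ-λ) ≤ 0.4
μ - λ ≥ 1/0.4 = 2.5000
μ ≥ 7.2 + 2.5000 = 9.7000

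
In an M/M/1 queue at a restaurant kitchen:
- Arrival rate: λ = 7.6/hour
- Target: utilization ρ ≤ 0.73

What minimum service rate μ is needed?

ρ = λ/μ, so μ = λ/ρ
μ ≥ 7.6/0.73 = 10.4110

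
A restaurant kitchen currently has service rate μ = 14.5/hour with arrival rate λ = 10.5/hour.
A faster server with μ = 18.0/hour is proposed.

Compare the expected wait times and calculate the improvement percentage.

System 1: ρ₁ = 10.5/14.5 = 0.7241, W₁ = 1/(14.5-10.5) = 0.25000
System 2: ρ₂ = 10.5/18.0 = 0.5833, W₂ = 1/(18.0-10.5) = 0.13333
Improvement: (W₁-W₂)/W₁ = (0.25000-0.13333)/0.25000 = 46.67%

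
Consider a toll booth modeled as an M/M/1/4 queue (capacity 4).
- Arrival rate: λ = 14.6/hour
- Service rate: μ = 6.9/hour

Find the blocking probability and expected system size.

ρ = λ/μ = 14.6/6.9 = 2.1159
P₀ = (1-ρ)/(1-ρ^(K+1)) = (1-2.1159)/(1-2.1159^5) = -1.1159/-41.4107 = 0.02695
P_K = P₀×ρ^K = 0.026947 × 2.1159^4 = 0.026947 × 20.0438 = 0.5401
Blocking probability P_4 = 0.5401 (54.01%)
L = ρ[1 - (K+1)ρ^K + Kρ^(K+1)] / [(1-ρ)(1-ρ^(K+1))]
L = 2.1159 × (1 - 5×20.0438 + 4×42.4107) / ((1 - 2.1159) × (1 - 42.4107)) = 3.2246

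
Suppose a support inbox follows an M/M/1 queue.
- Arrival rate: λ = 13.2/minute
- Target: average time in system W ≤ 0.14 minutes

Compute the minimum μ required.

For M/M/1: W = 1/(μ-λ)
Need W ≤ 0.14, so 1/(μ-λ) ≤ 0.14
μ - λ ≥ 1/0.14 = 7.1429
μ ≥ 13.2 + 7.1429 = 20.3429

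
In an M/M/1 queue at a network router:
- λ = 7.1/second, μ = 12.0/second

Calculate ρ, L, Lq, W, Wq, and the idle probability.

Step 1: ρ = λ/μ = 7.1/12.0 = 0.5917
Step 2: L = λ/(μ-λ) = 7.1/4.90 = 1.4490
Step 3: Lq = λ²/(μ(μ-λ)) = 50.41/(12.0×4.90) = 0.8573
Step 4: W = 1/(μ-λ) = 1/4.90 = 0.20408
Step 5: Wq = λ/(μ(μ-λ)) = 7.1/(12.0×4.90) = 0.1207
Step 6: P(0) = 1-ρ = 0.4083
Verify: L = λW = 7.1×0.20408 = 1.4490 ✔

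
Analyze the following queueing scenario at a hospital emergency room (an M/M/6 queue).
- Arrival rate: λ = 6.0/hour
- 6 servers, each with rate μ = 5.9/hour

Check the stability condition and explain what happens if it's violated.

Stability requires ρ = λ/(cμ) < 1
ρ = 6.0/(6 × 5.9) = 6.0/35.40 = 0.1695
Since 0.1695 < 1, the system is STABLE.
The servers are busy 16.95% of the time.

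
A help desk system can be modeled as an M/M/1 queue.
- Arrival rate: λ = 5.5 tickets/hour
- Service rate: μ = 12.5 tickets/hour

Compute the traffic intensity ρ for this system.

Server utilization: ρ = λ/μ
ρ = 5.5/12.5 = 0.4400
The server is busy 44.00% of the time.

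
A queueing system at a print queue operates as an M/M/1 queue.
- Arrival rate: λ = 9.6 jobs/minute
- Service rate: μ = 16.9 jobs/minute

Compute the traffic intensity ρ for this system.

Server utilization: ρ = λ/μ
ρ = 9.6/16.9 = 0.5680
The server is busy 56.80% of the time.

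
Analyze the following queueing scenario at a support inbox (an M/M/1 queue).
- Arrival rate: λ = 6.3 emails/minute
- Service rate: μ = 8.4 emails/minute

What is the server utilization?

Server utilization: ρ = λ/μ
ρ = 6.3/8.4 = 0.7500
The server is busy 75.00% of the time.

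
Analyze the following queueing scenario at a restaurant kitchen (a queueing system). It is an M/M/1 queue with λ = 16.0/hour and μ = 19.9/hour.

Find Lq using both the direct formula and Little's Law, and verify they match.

Method 1 (direct): Lq = λ²/(μ(μ-λ)) = 256.00/(19.9 × 3.90) = 3.2985

Method 2 (Little's Law):
W = 1/(μ-λ) = 1/3.90 = 0.25641
Wq = W - 1/μ = 0.25641 - 0.050251 = 0.206159
Lq = λWq = 16.0 × 0.206159 = 3.2985 ✔ (matches Method 1)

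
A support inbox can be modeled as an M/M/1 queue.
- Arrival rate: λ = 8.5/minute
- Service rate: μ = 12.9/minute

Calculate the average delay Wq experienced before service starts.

First, compute utilization: ρ = λ/μ = 8.5/12.9 = 0.6589
For M/M/1: Wq = λ/(μ(μ-λ))
Wq = 8.5/(12.9 × (12.9-8.5))
Wq = 8.5/(12.9 × 4.40)
Wq = 0.1498 minutes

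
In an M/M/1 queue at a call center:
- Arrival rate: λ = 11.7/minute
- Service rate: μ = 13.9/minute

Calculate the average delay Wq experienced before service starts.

First, compute utilization: ρ = λ/μ = 11.7/13.9 = 0.8417
For M/M/1: Wq = λ/(μ(μ-λ))
Wq = 11.7/(13.9 × (13.9-11.7))
Wq = 11.7/(13.9 × 2.20)
Wq = 0.3826 minutes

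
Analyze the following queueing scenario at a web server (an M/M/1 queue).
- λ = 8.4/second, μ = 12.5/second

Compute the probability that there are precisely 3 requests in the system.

ρ = λ/μ = 8.4/12.5 = 0.6720
P(n) = (1-ρ)ρⁿ
P(3) = (1-0.6720) × 0.6720^3
P(3) = 0.328000 × 0.303464
P(3) = 0.09954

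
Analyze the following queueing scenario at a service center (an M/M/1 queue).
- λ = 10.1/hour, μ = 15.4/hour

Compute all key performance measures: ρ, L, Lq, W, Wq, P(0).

Step 1: ρ = λ/μ = 10.1/15.4 = 0.6558
Step 2: L = λ/(μ-λ) = 10.1/5.30 = 1.9057
Step 3: Lq = λ²/(μ(μ-λ)) = 102.01/(15.4×5.30) = 1.2498
Step 4: W = 1/(μ-λ) = 1/5.30 = 0.18868
Step 5: Wq = λ/(μ(μ-λ)) = 10.1/(15.4×5.30) = 0.1237
Step 6: P(0) = 1-ρ = 0.3442
Verify: L = λW = 10.1×0.18868 = 1.9057 ✔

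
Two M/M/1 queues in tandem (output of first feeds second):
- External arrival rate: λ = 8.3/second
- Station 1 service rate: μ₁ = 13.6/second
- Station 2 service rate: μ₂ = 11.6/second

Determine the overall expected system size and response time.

By Jackson's theorem, each station behaves as independent M/M/1.
Station 1: ρ₁ = 8.3/13.6 = 0.6103, L₁ = ρ₁/(1-ρ₁) = λ/(μ₁-λ) = 8.3/5.30 = 1.5660
Station 2: ρ₂ = 8.3/11.6 = 0.7155, L₂ = ρ₂/(1-ρ₂) = λ/(μ₂-λ) = 8.3/3.30 = 2.5152
Total: L = L₁ + L₂ = 1.5660 + 2.5152 = 4.0812
W = L/λ = 4.0812/8.3 = 0.4917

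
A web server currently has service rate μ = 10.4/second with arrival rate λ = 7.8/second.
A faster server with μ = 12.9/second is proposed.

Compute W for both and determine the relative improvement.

System 1: ρ₁ = 7.8/10.4 = 0.7500, W₁ = 1/(10.4-7.8) = 0.38462
System 2: ρ₂ = 7.8/12.9 = 0.6047, W₂ = 1/(12.9-7.8) = 0.19608
Improvement: (W₁-W₂)/W₁ = (0.38462-0.19608)/0.38462 = 49.02%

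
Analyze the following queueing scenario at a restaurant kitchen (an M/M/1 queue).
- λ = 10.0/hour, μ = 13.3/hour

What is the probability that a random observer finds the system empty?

ρ = λ/μ = 10.0/13.3 = 0.7519
P(0) = 1 - ρ = 1 - 0.7519 = 0.2481
The server is idle 24.81% of the time.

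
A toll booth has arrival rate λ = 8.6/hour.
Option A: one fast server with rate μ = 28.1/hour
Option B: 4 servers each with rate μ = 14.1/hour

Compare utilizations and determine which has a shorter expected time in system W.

Option A: single server μ = 28.1 (M/M/1)
  ρ_A = 8.6/28.1 = 0.3060
  W_A = 1/(μ-λ) = 1/(28.1-8.6) = 1/19.50 = 0.05128

Option B: 4 servers μ = 14.1 (M/M/4)
  ρ_B = λ/(cμ) = 8.6/(4×14.1) = 0.1525
  Offered load a = λ/μ = cρ = 8.6/14.1 = 0.6099
  P₀ = [ Σₙ₌₀^3 aⁿ/n! + a^4/(4!(1-ρ)) ]⁻¹
  Σ = a^0/0! + a^1/1! + a^2/2! + a^3/3! = 1.0000 + 0.60993 + 0.18601 + 0.037817 = 1.8338
  a^4/(4!(1-ρ)) = 0.1384/(24 × 0.8475) = 0.006804
  P₀ = 1/(1.8338 + 0.006804) = 0.5433
  Lq = P₀·a^4·ρ / (4!(1-ρ)²) = 0.543314 × 0.138394 × 0.152482 / (24 × 0.718286) = 0.0006651
  Wq_B = Lq/λ = 0.0006651/8.6 = 0.00007734
  W_B = Wq_B + 1/μ = 0.00007734 + 0.07092 = 0.07100

Since W_A = 0.05128 < W_B = 0.07100, Option A (single fast server) has the shorter time in system.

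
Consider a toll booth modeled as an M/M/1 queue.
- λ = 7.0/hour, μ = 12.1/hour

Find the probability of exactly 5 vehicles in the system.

ρ = λ/μ = 7.0/12.1 = 0.5785
P(n) = (1-ρ)ρⁿ
P(5) = (1-0.5785) × 0.5785^5
P(5) = 0.4215 × 0.06479
P(5) = 0.02731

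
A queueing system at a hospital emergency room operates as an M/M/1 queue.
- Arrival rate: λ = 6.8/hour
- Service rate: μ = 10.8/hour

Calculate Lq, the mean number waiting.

ρ = λ/μ = 6.8/10.8 = 0.6296
For M/M/1: Lq = λ²/(μ(μ-λ))
Lq = 46.24/(10.8 × 4.00)
Lq = 1.0704 patients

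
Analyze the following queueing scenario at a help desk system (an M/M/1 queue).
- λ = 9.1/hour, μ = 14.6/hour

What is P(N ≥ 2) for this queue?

ρ = λ/μ = 9.1/14.6 = 0.6233
P(N ≥ n) = ρⁿ
P(N ≥ 2) = 0.6233^2
P(N ≥ 2) = 0.3885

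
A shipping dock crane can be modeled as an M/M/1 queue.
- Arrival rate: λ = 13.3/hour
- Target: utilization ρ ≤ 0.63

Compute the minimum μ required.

ρ = λ/μ, so μ = λ/ρ
μ ≥ 13.3/0.63 = 21.1111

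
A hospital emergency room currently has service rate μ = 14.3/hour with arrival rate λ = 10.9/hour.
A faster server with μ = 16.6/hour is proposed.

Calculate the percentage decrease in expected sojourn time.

System 1: ρ₁ = 10.9/14.3 = 0.7622, W₁ = 1/(14.3-10.9) = 0.29412
System 2: ρ₂ = 10.9/16.6 = 0.6566, W₂ = 1/(16.6-10.9) = 0.17544
Improvement: (W₁-W₂)/W₁ = (0.29412-0.17544)/0.29412 = 40.35%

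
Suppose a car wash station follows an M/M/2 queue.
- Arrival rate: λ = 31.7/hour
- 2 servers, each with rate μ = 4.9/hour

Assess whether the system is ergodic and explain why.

Stability requires ρ = λ/(cμ) < 1
ρ = 31.7/(2 × 4.9) = 31.7/9.80 = 3.2347
Since 3.2347 ≥ 1, the system is UNSTABLE.
Need c > λ/μ = 31.7/4.9 = 6.47.
Minimum servers needed: c = 7.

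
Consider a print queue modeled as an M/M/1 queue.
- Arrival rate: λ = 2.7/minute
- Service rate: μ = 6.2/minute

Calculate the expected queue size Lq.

ρ = λ/μ = 2.7/6.2 = 0.4355
For M/M/1: Lq = λ²/(μ(μ-λ))
Lq = 7.29/(6.2 × 3.50)
Lq = 0.3359 jobs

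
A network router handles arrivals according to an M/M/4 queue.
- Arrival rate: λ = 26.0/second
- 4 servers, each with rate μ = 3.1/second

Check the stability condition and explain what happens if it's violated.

Stability requires ρ = λ/(cμ) < 1
ρ = 26.0/(4 × 3.1) = 26.0/12.40 = 2.0968
Since 2.0968 ≥ 1, the system is UNSTABLE.
Need c > λ/μ = 26.0/3.1 = 8.39.
Minimum servers needed: c = 9.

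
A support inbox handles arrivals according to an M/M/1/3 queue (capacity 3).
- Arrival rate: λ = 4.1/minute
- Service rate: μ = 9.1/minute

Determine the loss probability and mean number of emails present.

ρ = λ/μ = 4.1/9.1 = 0.45055
P₀ = (1-ρ)/(1-ρ^(K+1)) = (1-0.45055)/(1-0.45055^4) = 0.54945/0.95879 = 0.5731
P_K = P₀×ρ^K = 0.57306 × 0.45055^3 = 0.57306 × 0.091460 = 0.05241
Blocking probability P_3 = 0.05241 (5.24%)
L = ρ[1 - (K+1)ρ^K + Kρ^(K+1)] / [(1-ρ)(1-ρ^(K+1))]
L = 0.45055 × (1 - 4×0.09146 + 3×0.04121) / ((1 - 0.45055) × (1 - 0.04121)) = 0.6481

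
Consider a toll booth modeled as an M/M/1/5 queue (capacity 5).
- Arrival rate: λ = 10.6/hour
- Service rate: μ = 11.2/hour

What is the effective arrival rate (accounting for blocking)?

ρ = λ/μ = 10.6/11.2 = 0.94643
P₀ = (1-ρ)/(1-ρ^(K+1)) = (1-0.94643)/(1-0.94643^6) = 0.05357/0.2813 = 0.1904
P_K = P₀×ρ^K = 0.1904 × 0.94643^5 = 0.1904 × 0.7594 = 0.1446
λ_eff = λ(1-P_K) = 10.6 × (1 - 0.14459) = 10.6 × 0.85541 = 9.0673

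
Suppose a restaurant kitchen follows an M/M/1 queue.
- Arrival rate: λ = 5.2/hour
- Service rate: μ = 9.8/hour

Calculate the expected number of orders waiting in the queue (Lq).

ρ = λ/μ = 5.2/9.8 = 0.5306
For M/M/1: Lq = λ²/(μ(μ-λ))
Lq = 27.04/(9.8 × 4.60)
Lq = 0.5998 orders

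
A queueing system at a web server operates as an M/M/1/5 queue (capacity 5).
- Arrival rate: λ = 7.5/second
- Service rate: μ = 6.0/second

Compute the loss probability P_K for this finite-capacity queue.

ρ = λ/μ = 7.5/6.0 = 1.2500
P₀ = (1-ρ)/(1-ρ^(K+1)) = (1-1.2500)/(1-1.2500^6) = -0.2500/-2.8147 = 0.08882
P_K = P₀×ρ^K = 0.08882 × 1.2500^5 = 0.08882 × 3.0518 = 0.2711
Blocking probability = 27.11%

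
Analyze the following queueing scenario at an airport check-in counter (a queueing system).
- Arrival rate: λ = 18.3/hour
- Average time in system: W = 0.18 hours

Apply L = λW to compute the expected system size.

Little's Law: L = λW
L = 18.3 × 0.18 = 3.2940 passengers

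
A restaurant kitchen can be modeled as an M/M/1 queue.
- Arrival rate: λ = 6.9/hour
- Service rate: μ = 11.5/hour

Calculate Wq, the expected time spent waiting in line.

First, compute utilization: ρ = λ/μ = 6.9/11.5 = 0.6000
For M/M/1: Wq = λ/(μ(μ-λ))
Wq = 6.9/(11.5 × (11.5-6.9))
Wq = 6.9/(11.5 × 4.60)
Wq = 0.1304 hours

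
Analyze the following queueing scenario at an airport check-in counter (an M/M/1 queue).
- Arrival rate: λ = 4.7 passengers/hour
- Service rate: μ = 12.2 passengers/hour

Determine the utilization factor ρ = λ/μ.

Server utilization: ρ = λ/μ
ρ = 4.7/12.2 = 0.3852
The server is busy 38.52% of the time.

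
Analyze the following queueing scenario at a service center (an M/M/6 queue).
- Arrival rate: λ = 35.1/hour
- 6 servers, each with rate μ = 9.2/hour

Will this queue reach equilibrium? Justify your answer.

Stability requires ρ = λ/(cμ) < 1
ρ = 35.1/(6 × 9.2) = 35.1/55.20 = 0.6359
Since 0.6359 < 1, the system is STABLE.
The servers are busy 63.59% of the time.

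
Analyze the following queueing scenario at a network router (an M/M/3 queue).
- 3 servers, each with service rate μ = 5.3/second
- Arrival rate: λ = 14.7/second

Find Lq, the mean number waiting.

Traffic intensity: ρ = λ/(cμ) = 14.7/(3×5.3) = 0.9245
Since ρ = 0.9245 < 1, system is stable.
Offered load a = λ/μ = cρ = 14.7/5.3 = 2.7736
P₀ = [ Σₙ₌₀^2 aⁿ/n! + a^3/(3!(1-ρ)) ]⁻¹
Σ = a^0/0! + a^1/1! + a^2/2! = 1.0000 + 2.7736 + 3.8464 = 7.6200
a^3/(3!(1-ρ)) = 21.33656/(6 × 0.07547170) = 47.1182
P₀ = 1/(7.6200 + 47.1182) = 0.01827
Lq = P₀·a^3·ρ / (3!(1-ρ)²) = 0.0182688 × 21.3366 × 0.924528 / (6 × 0.00569598) = 10.5447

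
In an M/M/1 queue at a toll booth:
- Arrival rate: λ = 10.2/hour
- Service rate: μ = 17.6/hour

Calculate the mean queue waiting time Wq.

First, compute utilization: ρ = λ/μ = 10.2/17.6 = 0.5795
For M/M/1: Wq = λ/(μ(μ-λ))
Wq = 10.2/(17.6 × (17.6-10.2))
Wq = 10.2/(17.6 × 7.40)
Wq = 0.07832 hours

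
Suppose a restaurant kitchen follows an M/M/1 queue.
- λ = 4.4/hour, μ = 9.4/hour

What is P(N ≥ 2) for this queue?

ρ = λ/μ = 4.4/9.4 = 0.4681
P(N ≥ n) = ρⁿ
P(N ≥ 2) = 0.4681^2
P(N ≥ 2) = 0.2191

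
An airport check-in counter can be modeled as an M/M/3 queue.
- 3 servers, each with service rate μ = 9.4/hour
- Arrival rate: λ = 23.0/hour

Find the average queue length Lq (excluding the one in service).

Traffic intensity: ρ = λ/(cμ) = 23.0/(3×9.4) = 0.8156
Since ρ = 0.8156 < 1, system is stable.
Offered load a = λ/μ = cρ = 23.0/9.4 = 2.4468
P₀ = [ Σₙ₌₀^2 aⁿ/n! + a^3/(3!(1-ρ)) ]⁻¹
Σ = a^0/0! + a^1/1! + a^2/2! = 1.0000 + 2.4468 + 2.9934 = 6.4402
a^3/(3!(1-ρ)) = 14.6487/(6 × 0.184397) = 13.2402
P₀ = 1/(6.4402 + 13.2402) = 0.05081
Lq = P₀·a^3·ρ / (3!(1-ρ)²) = 0.05081 × 14.6487 × 0.8156 / (6 × 0.03400) = 2.9757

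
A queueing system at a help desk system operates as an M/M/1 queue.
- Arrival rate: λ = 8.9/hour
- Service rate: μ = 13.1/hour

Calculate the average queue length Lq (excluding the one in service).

ρ = λ/μ = 8.9/13.1 = 0.6794
For M/M/1: Lq = λ²/(μ(μ-λ))
Lq = 79.21/(13.1 × 4.20)
Lq = 1.4397 tickets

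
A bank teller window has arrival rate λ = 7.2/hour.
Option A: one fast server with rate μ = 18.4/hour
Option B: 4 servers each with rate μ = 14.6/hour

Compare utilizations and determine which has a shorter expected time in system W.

Option A: single server μ = 18.4 (M/M/1)
  ρ_A = 7.2/18.4 = 0.3913
  W_A = 1/(μ-λ) = 1/(18.4-7.2) = 1/11.20 = 0.08929

Option B: 4 servers μ = 14.6 (M/M/4)
  ρ_B = λ/(cμ) = 7.2/(4×14.6) = 0.1233
  Offered load a = λ/μ = cρ = 7.2/14.6 = 0.4932
  P₀ = [ Σₙ₌₀^3 aⁿ/n! + a^4/(4!(1-ρ)) ]⁻¹
  Σ = a^0/0! + a^1/1! + a^2/2! + a^3/3! = 1.0000 + 0.49315 + 0.12160 + 0.019989 = 1.6347
  a^4/(4!(1-ρ)) = 0.05915/(24 × 0.8767) = 0.002811
  P₀ = 1/(1.6347 + 0.002811) = 0.6107
  Lq = P₀·a^4·ρ / (4!(1-ρ)²) = 0.61067 × 0.059145 × 0.12329 / (24 × 0.76862) = 0.0002414
  Wq_B = Lq/λ = 0.00024139/7.2 = 0.000033526
  W_B = Wq_B + 1/μ = 0.000033526 + 0.068493 = 0.06853

Since W_B = 0.06853 < W_A = 0.08929, Option B (multiple servers) has the shorter time in system.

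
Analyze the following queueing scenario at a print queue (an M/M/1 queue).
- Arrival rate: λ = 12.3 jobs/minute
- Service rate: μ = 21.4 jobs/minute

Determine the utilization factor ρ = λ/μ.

Server utilization: ρ = λ/μ
ρ = 12.3/21.4 = 0.5748
The server is busy 57.48% of the time.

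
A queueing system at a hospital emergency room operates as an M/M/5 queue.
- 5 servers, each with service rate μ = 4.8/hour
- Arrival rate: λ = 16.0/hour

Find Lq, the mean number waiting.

Traffic intensity: ρ = λ/(cμ) = 16.0/(5×4.8) = 0.6667
Since ρ = 0.6667 < 1, system is stable.
Offered load a = λ/μ = cρ = 16.0/4.8 = 3.3333
P₀ = [ Σₙ₌₀^4 aⁿ/n! + a^5/(5!(1-ρ)) ]⁻¹
Σ = a^0/0! + a^1/1! + a^2/2! + a^3/3! + a^4/4! = 1.00000 + 3.33333 + 5.55556 + 6.17284 + 5.14403 = 21.2058
a^5/(5!(1-ρ)) = 411.5226/(120 × 0.333333) = 10.2881
P₀ = 1/(21.2058 + 10.2881) = 0.03175
Lq = P₀·a^5·ρ / (5!(1-ρ)²) = 0.031752 × 411.5226 × 0.66667 / (120 × 0.11111) = 0.6533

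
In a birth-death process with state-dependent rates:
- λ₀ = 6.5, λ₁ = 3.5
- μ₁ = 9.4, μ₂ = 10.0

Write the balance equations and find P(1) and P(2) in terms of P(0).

Balance equations:
State 0: λ₀P₀ = μ₁P₁ → P₁ = (λ₀/μ₁)P₀ = (6.5/9.4)P₀ = 0.6915P₀
State 1: P₂ = (λ₀λ₁)/(μ₁μ₂)P₀ = (6.5×3.5)/(9.4×10.0)P₀ = 0.2420P₀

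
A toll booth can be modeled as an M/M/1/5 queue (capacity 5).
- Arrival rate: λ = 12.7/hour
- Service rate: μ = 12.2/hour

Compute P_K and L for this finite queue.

ρ = λ/μ = 12.7/12.2 = 1.04098
P₀ = (1-ρ)/(1-ρ^(K+1)) = (1-1.04098)/(1-1.04098^6) = -0.04098/-0.2725 = 0.1504
P_K = P₀×ρ^K = 0.1504 × 1.04098^5 = 0.1504 × 1.2224 = 0.1838
Blocking probability P_5 = 0.1838 (18.38%)
L = ρ[1 - (K+1)ρ^K + Kρ^(K+1)] / [(1-ρ)(1-ρ^(K+1))]
L = 1.04098 × (1 - 6×1.2223960 + 5×1.2724898) / ((1 - 1.04098) × (1 - 1.2724898)) = 2.6170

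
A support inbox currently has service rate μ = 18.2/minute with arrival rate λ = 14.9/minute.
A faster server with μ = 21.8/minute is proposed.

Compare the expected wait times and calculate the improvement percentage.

System 1: ρ₁ = 14.9/18.2 = 0.8187, W₁ = 1/(18.2-14.9) = 0.30303
System 2: ρ₂ = 14.9/21.8 = 0.6835, W₂ = 1/(21.8-14.9) = 0.14493
Improvement: (W₁-W₂)/W₁ = (0.30303-0.14493)/0.30303 = 52.17%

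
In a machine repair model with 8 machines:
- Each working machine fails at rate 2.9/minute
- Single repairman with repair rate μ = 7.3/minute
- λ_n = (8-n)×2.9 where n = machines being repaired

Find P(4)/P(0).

P(4)/P(0) = ∏_{i=0}^{4-1} λ_i/μ_{i+1}
= (8-0)×2.9/7.3 × (8-1)×2.9/7.3 × (8-2)×2.9/7.3 × (8-3)×2.9/7.3
= 41.8417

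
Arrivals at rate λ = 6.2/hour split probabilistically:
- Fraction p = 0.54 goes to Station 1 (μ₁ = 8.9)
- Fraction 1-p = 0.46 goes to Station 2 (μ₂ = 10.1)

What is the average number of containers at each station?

Effective rates: λ₁ = 6.2×0.54 = 3.348, λ₂ = 6.2×0.46 = 2.852
Station 1: ρ₁ = 3.348/8.9 = 0.37618, L₁ = ρ₁/(1-ρ₁) = 0.37618/(1-0.37618) = 0.6030
Station 2: ρ₂ = 2.852/10.1 = 0.2824, L₂ = ρ₂/(1-ρ₂) = 0.2824/(1-0.2824) = 0.3935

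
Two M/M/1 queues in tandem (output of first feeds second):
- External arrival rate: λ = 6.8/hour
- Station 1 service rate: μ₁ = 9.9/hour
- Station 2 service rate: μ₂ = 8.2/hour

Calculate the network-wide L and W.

By Jackson's theorem, each station behaves as independent M/M/1.
Station 1: ρ₁ = 6.8/9.9 = 0.6869, L₁ = ρ₁/(1-ρ₁) = λ/(μ₁-λ) = 6.8/3.10 = 2.19355
Station 2: ρ₂ = 6.8/8.2 = 0.8293, L₂ = ρ₂/(1-ρ₂) = λ/(μ₂-λ) = 6.8/1.40 = 4.85714
Total: L = L₁ + L₂ = 2.19355 + 4.85714 = 7.0507
W = L/λ = 7.0507/6.8 = 1.0369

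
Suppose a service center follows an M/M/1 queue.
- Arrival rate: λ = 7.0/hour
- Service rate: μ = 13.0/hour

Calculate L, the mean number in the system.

ρ = λ/μ = 7.0/13.0 = 0.5385
For M/M/1: L = λ/(μ-λ)
L = 7.0/(13.0-7.0) = 7.0/6.00
L = 1.1667 customers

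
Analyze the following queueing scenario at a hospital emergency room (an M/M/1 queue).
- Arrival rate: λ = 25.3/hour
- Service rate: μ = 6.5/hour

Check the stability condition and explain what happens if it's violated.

Stability requires ρ = λ/(cμ) < 1
ρ = 25.3/(1 × 6.5) = 25.3/6.50 = 3.8923
Since 3.8923 ≥ 1, the system is UNSTABLE.
Queue grows without bound. Need μ > λ = 25.3.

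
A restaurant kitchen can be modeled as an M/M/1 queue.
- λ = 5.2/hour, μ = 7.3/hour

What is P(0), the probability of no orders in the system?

ρ = λ/μ = 5.2/7.3 = 0.7123
P(0) = 1 - ρ = 1 - 0.7123 = 0.2877
The server is idle 28.77% of the time.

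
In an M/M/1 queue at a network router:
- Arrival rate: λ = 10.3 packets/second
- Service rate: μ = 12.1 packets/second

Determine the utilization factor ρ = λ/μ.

Server utilization: ρ = λ/μ
ρ = 10.3/12.1 = 0.8512
The server is busy 85.12% of the time.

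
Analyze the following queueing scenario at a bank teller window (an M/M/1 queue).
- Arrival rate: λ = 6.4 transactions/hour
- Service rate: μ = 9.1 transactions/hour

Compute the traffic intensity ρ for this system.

Server utilization: ρ = λ/μ
ρ = 6.4/9.1 = 0.7033
The server is busy 70.33% of the time.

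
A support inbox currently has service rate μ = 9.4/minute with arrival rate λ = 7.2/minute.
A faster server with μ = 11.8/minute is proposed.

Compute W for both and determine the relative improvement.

System 1: ρ₁ = 7.2/9.4 = 0.7660, W₁ = 1/(9.4-7.2) = 0.4545
System 2: ρ₂ = 7.2/11.8 = 0.6102, W₂ = 1/(11.8-7.2) = 0.2174
Improvement: (W₁-W₂)/W₁ = (0.4545-0.2174)/0.4545 = 52.17%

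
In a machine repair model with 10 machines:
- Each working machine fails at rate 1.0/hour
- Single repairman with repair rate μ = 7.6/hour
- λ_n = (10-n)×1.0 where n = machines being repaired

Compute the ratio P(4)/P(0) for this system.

P(4)/P(0) = ∏_{i=0}^{4-1} λ_i/μ_{i+1}
= (10-0)×1.0/7.6 × (10-1)×1.0/7.6 × (10-2)×1.0/7.6 × (10-3)×1.0/7.6
= 1.5107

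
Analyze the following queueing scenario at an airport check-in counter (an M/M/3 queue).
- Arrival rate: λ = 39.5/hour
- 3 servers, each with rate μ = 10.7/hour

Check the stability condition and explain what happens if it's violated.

Stability requires ρ = λ/(cμ) < 1
ρ = 39.5/(3 × 10.7) = 39.5/32.10 = 1.2305
Since 1.2305 ≥ 1, the system is UNSTABLE.
Need c > λ/μ = 39.5/10.7 = 3.69.
Minimum servers needed: c = 4.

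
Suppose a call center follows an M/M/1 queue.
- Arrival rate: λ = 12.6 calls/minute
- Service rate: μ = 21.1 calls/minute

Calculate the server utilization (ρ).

Server utilization: ρ = λ/μ
ρ = 12.6/21.1 = 0.5972
The server is busy 59.72% of the time.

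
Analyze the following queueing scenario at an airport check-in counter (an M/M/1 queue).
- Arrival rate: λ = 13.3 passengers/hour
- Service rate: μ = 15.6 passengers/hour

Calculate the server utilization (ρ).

Server utilization: ρ = λ/μ
ρ = 13.3/15.6 = 0.8526
The server is busy 85.26% of the time.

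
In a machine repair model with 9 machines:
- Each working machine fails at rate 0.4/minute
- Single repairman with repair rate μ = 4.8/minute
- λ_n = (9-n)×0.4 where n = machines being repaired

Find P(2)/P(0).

P(2)/P(0) = ∏_{i=0}^{2-1} λ_i/μ_{i+1}
= (9-0)×0.4/4.8 × (9-1)×0.4/4.8
= 0.5000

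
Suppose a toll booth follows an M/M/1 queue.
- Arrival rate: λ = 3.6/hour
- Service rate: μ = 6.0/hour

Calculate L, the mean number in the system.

ρ = λ/μ = 3.6/6.0 = 0.6000
For M/M/1: L = λ/(μ-λ)
L = 3.6/(6.0-3.6) = 3.6/2.40
L = 1.5000 vehicles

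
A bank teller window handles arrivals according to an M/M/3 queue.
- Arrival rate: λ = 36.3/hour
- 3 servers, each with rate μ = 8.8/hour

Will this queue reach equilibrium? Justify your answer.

Stability requires ρ = λ/(cμ) < 1
ρ = 36.3/(3 × 8.8) = 36.3/26.40 = 1.3750
Since 1.3750 ≥ 1, the system is UNSTABLE.
Need c > λ/μ = 36.3/8.8 = 4.12.
Minimum servers needed: c = 5.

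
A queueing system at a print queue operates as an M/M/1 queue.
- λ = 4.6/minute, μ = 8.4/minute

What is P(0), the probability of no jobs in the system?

ρ = λ/μ = 4.6/8.4 = 0.5476
P(0) = 1 - ρ = 1 - 0.5476 = 0.4524
The server is idle 45.24% of the time.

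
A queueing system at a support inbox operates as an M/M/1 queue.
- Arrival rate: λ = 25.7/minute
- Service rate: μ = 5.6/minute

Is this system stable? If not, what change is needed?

Stability requires ρ = λ/(cμ) < 1
ρ = 25.7/(1 × 5.6) = 25.7/5.60 = 4.5893
Since 4.5893 ≥ 1, the system is UNSTABLE.
Queue grows without bound. Need μ > λ = 25.7.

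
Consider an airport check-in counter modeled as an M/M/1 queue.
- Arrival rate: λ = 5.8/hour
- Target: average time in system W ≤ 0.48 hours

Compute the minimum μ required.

For M/M/1: W = 1/(μ-λ)
Need W ≤ 0.48, so 1/(μ-λ) ≤ 0.48
μ - λ ≥ 1/0.48 = 2.0833
μ ≥ 5.8 + 2.0833 = 7.8833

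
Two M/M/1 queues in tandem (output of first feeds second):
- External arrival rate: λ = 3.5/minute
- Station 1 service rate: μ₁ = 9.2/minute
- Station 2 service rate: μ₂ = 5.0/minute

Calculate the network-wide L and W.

By Jackson's theorem, each station behaves as independent M/M/1.
Station 1: ρ₁ = 3.5/9.2 = 0.3804, L₁ = ρ₁/(1-ρ₁) = λ/(μ₁-λ) = 3.5/5.70 = 0.614035
Station 2: ρ₂ = 3.5/5.0 = 0.7000, L₂ = ρ₂/(1-ρ₂) = λ/(μ₂-λ) = 3.5/1.50 = 2.33333
Total: L = L₁ + L₂ = 0.614035 + 2.33333 = 2.9474
W = L/λ = 2.9474/3.5 = 0.8421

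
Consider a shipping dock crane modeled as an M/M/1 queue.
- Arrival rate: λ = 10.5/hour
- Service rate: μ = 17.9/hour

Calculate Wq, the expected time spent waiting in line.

First, compute utilization: ρ = λ/μ = 10.5/17.9 = 0.5866
For M/M/1: Wq = λ/(μ(μ-λ))
Wq = 10.5/(17.9 × (17.9-10.5))
Wq = 10.5/(17.9 × 7.40)
Wq = 0.07927 hours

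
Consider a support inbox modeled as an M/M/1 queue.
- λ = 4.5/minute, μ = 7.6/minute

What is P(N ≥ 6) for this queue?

ρ = λ/μ = 4.5/7.6 = 0.5921
P(N ≥ n) = ρⁿ
P(N ≥ 6) = 0.5921^6
P(N ≥ 6) = 0.04309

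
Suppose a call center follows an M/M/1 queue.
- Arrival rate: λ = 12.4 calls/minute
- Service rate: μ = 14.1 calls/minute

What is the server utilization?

Server utilization: ρ = λ/μ
ρ = 12.4/14.1 = 0.8794
The server is busy 87.94% of the time.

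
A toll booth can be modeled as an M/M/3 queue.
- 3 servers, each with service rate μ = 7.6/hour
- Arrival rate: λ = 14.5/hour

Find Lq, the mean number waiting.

Traffic intensity: ρ = λ/(cμ) = 14.5/(3×7.6) = 0.6360
Since ρ = 0.6360 < 1, system is stable.
Offered load a = λ/μ = cρ = 14.5/7.6 = 1.9079
P₀ = [ Σₙ₌₀^2 aⁿ/n! + a^3/(3!(1-ρ)) ]⁻¹
Σ = a^0/0! + a^1/1! + a^2/2! = 1.0000 + 1.9079 + 1.8200 = 4.7279
a^3/(3!(1-ρ)) = 6.94486/(6 × 0.364035) = 3.1796
P₀ = 1/(4.7279 + 3.1796) = 0.1265
Lq = P₀·a^3·ρ / (3!(1-ρ)²) = 0.12646 × 6.9449 × 0.63596 / (6 × 0.13252) = 0.7025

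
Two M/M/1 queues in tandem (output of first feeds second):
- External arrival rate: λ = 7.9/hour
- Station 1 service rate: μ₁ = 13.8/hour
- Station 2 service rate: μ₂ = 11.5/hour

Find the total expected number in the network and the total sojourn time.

By Jackson's theorem, each station behaves as independent M/M/1.
Station 1: ρ₁ = 7.9/13.8 = 0.5725, L₁ = ρ₁/(1-ρ₁) = λ/(μ₁-λ) = 7.9/5.90 = 1.3390
Station 2: ρ₂ = 7.9/11.5 = 0.6870, L₂ = ρ₂/(1-ρ₂) = λ/(μ₂-λ) = 7.9/3.60 = 2.1944
Total: L = L₁ + L₂ = 1.3390 + 2.1944 = 3.5334
W = L/λ = 3.5334/7.9 = 0.4473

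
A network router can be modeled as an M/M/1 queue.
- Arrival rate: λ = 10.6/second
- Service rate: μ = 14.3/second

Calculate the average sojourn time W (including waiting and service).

First, compute utilization: ρ = λ/μ = 10.6/14.3 = 0.7413
For M/M/1: W = 1/(μ-λ)
W = 1/(14.3-10.6) = 1/3.70
W = 0.2703 seconds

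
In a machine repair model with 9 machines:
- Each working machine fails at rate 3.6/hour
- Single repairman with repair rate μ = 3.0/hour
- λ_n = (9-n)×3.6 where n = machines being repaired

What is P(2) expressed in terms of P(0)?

P(2)/P(0) = ∏_{i=0}^{2-1} λ_i/μ_{i+1}
= (9-0)×3.6/3.0 × (9-1)×3.6/3.0
= 103.6800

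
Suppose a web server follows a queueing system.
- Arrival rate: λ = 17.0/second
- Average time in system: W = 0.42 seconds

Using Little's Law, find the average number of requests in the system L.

Little's Law: L = λW
L = 17.0 × 0.42 = 7.1400 requests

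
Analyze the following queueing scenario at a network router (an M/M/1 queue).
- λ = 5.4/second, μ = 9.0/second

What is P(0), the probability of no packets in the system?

ρ = λ/μ = 5.4/9.0 = 0.6000
P(0) = 1 - ρ = 1 - 0.6000 = 0.4000
The server is idle 40.00% of the time.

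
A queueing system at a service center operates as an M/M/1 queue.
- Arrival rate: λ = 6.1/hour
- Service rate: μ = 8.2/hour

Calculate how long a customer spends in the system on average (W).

First, compute utilization: ρ = λ/μ = 6.1/8.2 = 0.7439
For M/M/1: W = 1/(μ-λ)
W = 1/(8.2-6.1) = 1/2.10
W = 0.4762 hours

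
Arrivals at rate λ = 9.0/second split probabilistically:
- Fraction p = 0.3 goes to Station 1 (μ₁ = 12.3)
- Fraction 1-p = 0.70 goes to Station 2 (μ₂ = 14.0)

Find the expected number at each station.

Effective rates: λ₁ = 9.0×0.3 = 2.7, λ₂ = 9.0×0.70 = 6.3
Station 1: ρ₁ = 2.7/12.3 = 0.2195, L₁ = ρ₁/(1-ρ₁) = 0.2195/(1-0.2195) = 0.2812
Station 2: ρ₂ = 6.3/14.0 = 0.4500, L₂ = ρ₂/(1-ρ₂) = 0.4500/(1-0.4500) = 0.8182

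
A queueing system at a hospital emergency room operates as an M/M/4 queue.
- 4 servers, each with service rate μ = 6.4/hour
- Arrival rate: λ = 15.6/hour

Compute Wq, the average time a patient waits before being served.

Traffic intensity: ρ = λ/(cμ) = 15.6/(4×6.4) = 0.6094
Since ρ = 0.6094 < 1, system is stable.
Offered load a = λ/μ = cρ = 15.6/6.4 = 2.4375
P₀ = [ Σₙ₌₀^3 aⁿ/n! + a^4/(4!(1-ρ)) ]⁻¹
Σ = a^0/0! + a^1/1! + a^2/2! + a^3/3! = 1.0000 + 2.4375 + 2.9707 + 2.4137 = 8.8219
a^4/(4!(1-ρ)) = 35.3003/(24 × 0.39062) = 3.7654
P₀ = 1/(8.8219 + 3.7654) = 0.07945
Lq = P₀·a^4·ρ / (4!(1-ρ)²) = 0.07945 × 35.3003 × 0.6094 / (24 × 0.1526) = 0.4667
Wq = Lq/λ = 0.46666/15.6 = 0.02991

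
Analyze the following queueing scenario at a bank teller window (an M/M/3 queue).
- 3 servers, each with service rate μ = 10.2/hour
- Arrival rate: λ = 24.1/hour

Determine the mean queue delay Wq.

Traffic intensity: ρ = λ/(cμ) = 24.1/(3×10.2) = 0.7876
Since ρ = 0.7876 < 1, system is stable.
Offered load a = λ/μ = cρ = 24.1/10.2 = 2.3627
P₀ = [ Σₙ₌₀^2 aⁿ/n! + a^3/(3!(1-ρ)) ]⁻¹
Σ = a^0/0! + a^1/1! + a^2/2! = 1.0000 + 2.3627 + 2.7913 = 6.1540
a^3/(3!(1-ρ)) = 13.1902/(6 × 0.21242) = 10.3492
P₀ = 1/(6.1540 + 10.3492) = 0.06059
Lq = P₀·a^3·ρ / (3!(1-ρ)²) = 0.06059 × 13.1902 × 0.7876 / (6 × 0.04512) = 2.3251
Wq = Lq/λ = 2.3251/24.1 = 0.09648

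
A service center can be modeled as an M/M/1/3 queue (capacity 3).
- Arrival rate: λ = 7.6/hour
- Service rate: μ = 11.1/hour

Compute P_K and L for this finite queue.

ρ = λ/μ = 7.6/11.1 = 0.6847
P₀ = (1-ρ)/(1-ρ^(K+1)) = (1-0.6847)/(1-0.6847^4) = 0.3153/0.7802 = 0.4041
P_K = P₀×ρ^K = 0.4041 × 0.6847^3 = 0.4041 × 0.3210 = 0.1297
Blocking probability P_3 = 0.1297 (12.97%)
L = ρ[1 - (K+1)ρ^K + Kρ^(K+1)] / [(1-ρ)(1-ρ^(K+1))]
L = 0.6847 × (1 - 4×0.32100 + 3×0.21979) / ((1 - 0.6847) × (1 - 0.21979)) = 1.0448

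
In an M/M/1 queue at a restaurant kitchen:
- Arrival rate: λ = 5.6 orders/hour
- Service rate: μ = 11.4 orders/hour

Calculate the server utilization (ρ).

Server utilization: ρ = λ/μ
ρ = 5.6/11.4 = 0.4912
The server is busy 49.12% of the time.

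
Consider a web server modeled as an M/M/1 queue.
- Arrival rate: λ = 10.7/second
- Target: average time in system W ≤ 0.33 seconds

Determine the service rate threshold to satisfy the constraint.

For M/M/1: W = 1/(μ-λ)
Need W ≤ 0.33, so 1/(μ-λ) ≤ 0.33
μ - λ ≥ 1/0.33 = 3.0303
μ ≥ 10.7 + 3.0303 = 13.7303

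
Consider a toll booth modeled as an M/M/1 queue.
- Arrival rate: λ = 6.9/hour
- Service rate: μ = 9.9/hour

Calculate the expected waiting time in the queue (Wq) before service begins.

First, compute utilization: ρ = λ/μ = 6.9/9.9 = 0.6970
For M/M/1: Wq = λ/(μ(μ-λ))
Wq = 6.9/(9.9 × (9.9-6.9))
Wq = 6.9/(9.9 × 3.00)
Wq = 0.2323 hours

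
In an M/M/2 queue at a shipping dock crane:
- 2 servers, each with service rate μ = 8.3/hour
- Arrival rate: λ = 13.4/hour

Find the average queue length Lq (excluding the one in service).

Traffic intensity: ρ = λ/(cμ) = 13.4/(2×8.3) = 0.8072
Since ρ = 0.8072 < 1, system is stable.
Offered load a = λ/μ = cρ = 13.4/8.3 = 1.6145
P₀ = [ Σₙ₌₀^1 aⁿ/n! + a^2/(2!(1-ρ)) ]⁻¹
Σ = a^0/0! + a^1/1! = 1.0000 + 1.6145 = 2.6145
a^2/(2!(1-ρ)) = 2.60647/(2 × 0.192771) = 6.7605
P₀ = 1/(2.6145 + 6.7605) = 0.1067
Lq = P₀·a^2·ρ / (2!(1-ρ)²) = 0.106667 × 2.60647 × 0.807229 / (2 × 0.0371607) = 3.0197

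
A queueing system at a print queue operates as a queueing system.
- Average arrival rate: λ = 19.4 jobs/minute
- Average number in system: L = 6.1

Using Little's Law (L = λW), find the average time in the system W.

Little's Law: L = λW, so W = L/λ
W = 6.1/19.4 = 0.3144 minutes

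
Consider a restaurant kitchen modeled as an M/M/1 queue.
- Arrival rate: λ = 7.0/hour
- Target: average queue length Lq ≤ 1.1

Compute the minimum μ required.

For M/M/1: Lq = λ²/(μ(μ-λ))
Need Lq ≤ 1.1, i.e. μ(μ-λ) ≥ λ²/1.1
μ² - 7.0μ - 49.00/1.1 ≥ 0  →  μ² - 7.0μ - 44.54545 ≥ 0
Quadratic formula (positive root): μ = [λ + √(λ² + 4×44.54545)]/2
Discriminant: 49.00 + 4×44.54545 = 227.1818, √227.1818 = 15.0726
μ ≥ (7.0 + 15.0726)/2 = 11.0363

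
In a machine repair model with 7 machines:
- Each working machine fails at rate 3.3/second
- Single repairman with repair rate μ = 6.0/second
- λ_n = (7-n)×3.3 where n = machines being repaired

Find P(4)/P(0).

P(4)/P(0) = ∏_{i=0}^{4-1} λ_i/μ_{i+1}
= (7-0)×3.3/6.0 × (7-1)×3.3/6.0 × (7-2)×3.3/6.0 × (7-3)×3.3/6.0
= 76.8652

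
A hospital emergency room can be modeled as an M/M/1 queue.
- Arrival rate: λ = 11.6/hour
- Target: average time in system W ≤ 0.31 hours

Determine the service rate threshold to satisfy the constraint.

For M/M/1: W = 1/(μ-λ)
Need W ≤ 0.31, so 1/(μ-λ) ≤ 0.31
μ - λ ≥ 1/0.31 = 3.2258
μ ≥ 11.6 + 3.2258 = 14.8258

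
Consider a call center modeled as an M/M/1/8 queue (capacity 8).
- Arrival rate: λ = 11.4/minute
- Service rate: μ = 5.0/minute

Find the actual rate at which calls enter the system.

ρ = λ/μ = 11.4/5.0 = 2.2800
P₀ = (1-ρ)/(1-ρ^(K+1)) = (1-2.2800)/(1-2.2800^9) = -1.2800/-1663.9976 = 0.0007692
P_K = P₀×ρ^K = 0.0007692 × 2.2800^8 = 0.0007692 × 730.2621 = 0.5617
λ_eff = λ(1-P_K) = 11.4 × (1 - 0.56174) = 11.4 × 0.43826 = 4.9962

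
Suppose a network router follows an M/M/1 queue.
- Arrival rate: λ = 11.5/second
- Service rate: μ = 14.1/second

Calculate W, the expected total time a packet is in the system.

First, compute utilization: ρ = λ/μ = 11.5/14.1 = 0.8156
For M/M/1: W = 1/(μ-λ)
W = 1/(14.1-11.5) = 1/2.60
W = 0.3846 seconds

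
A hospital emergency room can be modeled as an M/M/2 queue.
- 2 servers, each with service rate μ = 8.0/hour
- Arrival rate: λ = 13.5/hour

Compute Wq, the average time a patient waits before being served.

Traffic intensity: ρ = λ/(cμ) = 13.5/(2×8.0) = 0.8438
Since ρ = 0.8438 < 1, system is stable.
Offered load a = λ/μ = cρ = 13.5/8.0 = 1.6875
P₀ = [ Σₙ₌₀^1 aⁿ/n! + a^2/(2!(1-ρ)) ]⁻¹
Σ = a^0/0! + a^1/1! = 1.0000 + 1.6875 = 2.6875
a^2/(2!(1-ρ)) = 2.84766/(2 × 0.156250) = 9.1125
P₀ = 1/(2.6875 + 9.1125) = 0.08475
Lq = P₀·a^2·ρ / (2!(1-ρ)²) = 0.0847458 × 2.84766 × 0.843750 / (2 × 0.0244141) = 4.1701
Wq = Lq/λ = 4.1701/13.5 = 0.3089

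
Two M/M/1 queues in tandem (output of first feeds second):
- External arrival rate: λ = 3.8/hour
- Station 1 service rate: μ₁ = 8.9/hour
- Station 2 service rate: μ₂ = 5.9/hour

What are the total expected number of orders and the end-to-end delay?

By Jackson's theorem, each station behaves as independent M/M/1.
Station 1: ρ₁ = 3.8/8.9 = 0.4270, L₁ = ρ₁/(1-ρ₁) = λ/(μ₁-λ) = 3.8/5.10 = 0.7451
Station 2: ρ₂ = 3.8/5.9 = 0.6441, L₂ = ρ₂/(1-ρ₂) = λ/(μ₂-λ) = 3.8/2.10 = 1.8095
Total: L = L₁ + L₂ = 0.7451 + 1.8095 = 2.5546
W = L/λ = 2.5546/3.8 = 0.6723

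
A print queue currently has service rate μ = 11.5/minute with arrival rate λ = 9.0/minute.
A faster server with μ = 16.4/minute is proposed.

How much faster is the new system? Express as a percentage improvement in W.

System 1: ρ₁ = 9.0/11.5 = 0.7826, W₁ = 1/(11.5-9.0) = 0.4000
System 2: ρ₂ = 9.0/16.4 = 0.5488, W₂ = 1/(16.4-9.0) = 0.1351
Improvement: (W₁-W₂)/W₁ = (0.4000-0.1351)/0.4000 = 66.22%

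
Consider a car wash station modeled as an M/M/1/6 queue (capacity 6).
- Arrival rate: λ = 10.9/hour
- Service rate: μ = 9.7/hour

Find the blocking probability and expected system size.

ρ = λ/μ = 10.9/9.7 = 1.1237
P₀ = (1-ρ)/(1-ρ^(K+1)) = (1-1.1237)/(1-1.1237^7) = -0.123700/-1.26231 = 0.09799
P_K = P₀×ρ^K = 0.09799 × 1.1237^6 = 0.09799 × 2.0133 = 0.1973
Blocking probability P_6 = 0.1973 (19.73%)
L = ρ[1 - (K+1)ρ^K + Kρ^(K+1)] / [(1-ρ)(1-ρ^(K+1))]
L = 1.1237 × (1 - 7×2.013271 + 6×2.262313) / ((1 - 1.1237) × (1 - 2.262313)) = 3.4613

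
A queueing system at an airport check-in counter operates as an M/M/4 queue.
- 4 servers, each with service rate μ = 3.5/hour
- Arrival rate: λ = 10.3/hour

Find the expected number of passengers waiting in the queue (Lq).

Traffic intensity: ρ = λ/(cμ) = 10.3/(4×3.5) = 0.7357
Since ρ = 0.7357 < 1, system is stable.
Offered load a = λ/μ = cρ = 10.3/3.5 = 2.9429
P₀ = [ Σₙ₌₀^3 aⁿ/n! + a^4/(4!(1-ρ)) ]⁻¹
Σ = a^0/0! + a^1/1! + a^2/2! + a^3/3! = 1.0000 + 2.9429 + 4.3302 + 4.2477 = 12.5208
a^4/(4!(1-ρ)) = 75.0027/(24 × 0.264286) = 11.8247
P₀ = 1/(12.5208 + 11.8247) = 0.04108
Lq = P₀·a^4·ρ / (4!(1-ρ)²) = 0.041075 × 75.0027 × 0.73571 / (24 × 0.069847) = 1.3521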